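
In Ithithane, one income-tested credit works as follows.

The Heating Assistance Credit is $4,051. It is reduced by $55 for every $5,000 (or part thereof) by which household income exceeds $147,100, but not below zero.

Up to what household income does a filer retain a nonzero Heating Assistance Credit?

$512,100

After 73 increments the reduction is 73 × $55 = $4,015, leaving $36; one more increment wipes it out. Increment 73 ends at excess 73 × $5,000 = $365,000, so the highest qualifying income is $147,100 + $365,000 = $512,100.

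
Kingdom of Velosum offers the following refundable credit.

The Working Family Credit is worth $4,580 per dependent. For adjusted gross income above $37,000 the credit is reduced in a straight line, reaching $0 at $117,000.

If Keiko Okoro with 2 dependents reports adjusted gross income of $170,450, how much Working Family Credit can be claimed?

Working Family Credit: base = 2 × $4,580 = $9,160. $170,450 is at or above $117,000, so the credit is $0.

$0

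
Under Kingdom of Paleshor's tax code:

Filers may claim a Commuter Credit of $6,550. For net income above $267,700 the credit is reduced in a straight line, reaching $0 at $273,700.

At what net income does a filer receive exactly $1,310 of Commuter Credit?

$272,500

$1,310 is 1,310/6,550 of the full $6,550, so 5,240/6,550 of the $6,000 range has been used: income = $267,700 + $6,000 × 5,240/6,550 = $272,500.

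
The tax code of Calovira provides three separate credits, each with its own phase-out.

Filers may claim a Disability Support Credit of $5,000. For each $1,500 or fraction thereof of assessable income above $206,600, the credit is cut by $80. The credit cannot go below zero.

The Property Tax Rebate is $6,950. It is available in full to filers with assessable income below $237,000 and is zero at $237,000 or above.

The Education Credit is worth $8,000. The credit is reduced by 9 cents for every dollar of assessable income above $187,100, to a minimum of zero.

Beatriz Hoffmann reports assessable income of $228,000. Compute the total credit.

Disability Support Credit: income exceeds $206,600 by $21,400, which is 15 full-or-partial $1,500 increments; reduction = 15 × $80 = $1,200, leaving $3,800.
Property Tax Rebate: $228,000 is below the $237,000 cutoff, so the full $6,950 applies.
Education Credit: 9% of the $40,900 excess over $187,100 is $3,681; credit = $8,000 − $3,681 = $4,319.
Total: $3,800 + $6,950 + $4,319 = $15,069.

$15,069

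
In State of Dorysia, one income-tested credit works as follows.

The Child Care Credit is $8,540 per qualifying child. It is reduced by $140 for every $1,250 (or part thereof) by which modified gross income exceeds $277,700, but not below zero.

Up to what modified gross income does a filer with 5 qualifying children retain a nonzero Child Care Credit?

Full credit = 5 × $8,540 = $42,700.
After 304 increments the reduction is 304 × $140 = $42,560, leaving $140; one more increment wipes it out. Increment 304 ends at excess 304 × $1,250 = $380,000, so the highest qualifying income is $277,700 + $380,000 = $657,700.

$657,700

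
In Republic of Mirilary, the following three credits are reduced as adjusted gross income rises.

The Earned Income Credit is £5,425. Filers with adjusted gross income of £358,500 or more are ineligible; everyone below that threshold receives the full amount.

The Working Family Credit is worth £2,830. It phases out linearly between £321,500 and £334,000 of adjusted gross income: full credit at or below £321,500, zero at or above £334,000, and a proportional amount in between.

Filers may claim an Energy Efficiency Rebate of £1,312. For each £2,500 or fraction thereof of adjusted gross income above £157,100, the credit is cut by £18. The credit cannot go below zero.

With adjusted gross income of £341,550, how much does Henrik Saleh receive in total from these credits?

Earned Income Credit: £341,550 is below the £358,500 cutoff, so the full £5,425 applies.
Working Family Credit: £341,550 is at or above £334,000, so the credit is £0.
Energy Efficiency Rebate: income exceeds £157,100 by £184,450 → 74 increments × £18 = £1,332 ≥ base, so the credit is £0.
Total: £5,425 + £0 + £0 = £5,425.

£5,425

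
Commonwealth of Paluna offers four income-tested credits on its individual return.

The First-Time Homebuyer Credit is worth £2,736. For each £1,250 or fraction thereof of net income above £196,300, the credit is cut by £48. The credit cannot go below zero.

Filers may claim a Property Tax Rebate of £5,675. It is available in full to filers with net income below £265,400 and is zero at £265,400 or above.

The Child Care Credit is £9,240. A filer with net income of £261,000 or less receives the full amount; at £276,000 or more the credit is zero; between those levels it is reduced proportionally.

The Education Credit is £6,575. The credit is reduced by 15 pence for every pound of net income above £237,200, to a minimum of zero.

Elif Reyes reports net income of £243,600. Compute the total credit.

£21,442

First-Time Homebuyer Credit: income exceeds £196,300 by £47,300, which is 38 full-or-partial £1,250 increments; reduction = 38 × £48 = £1,824, leaving £912.
Property Tax Rebate: £243,600 is below the £265,400 cutoff, so the full £5,675 applies.
Child Care Credit: £243,600 is at or below the £261,000 threshold, so the full £9,240 applies.
Education Credit: 15% of the £6,400 excess over £237,200 is £960; credit = £6,575 − £960 = £5,615.
Total: £912 + £5,675 + £9,240 + £5,615 = £21,442.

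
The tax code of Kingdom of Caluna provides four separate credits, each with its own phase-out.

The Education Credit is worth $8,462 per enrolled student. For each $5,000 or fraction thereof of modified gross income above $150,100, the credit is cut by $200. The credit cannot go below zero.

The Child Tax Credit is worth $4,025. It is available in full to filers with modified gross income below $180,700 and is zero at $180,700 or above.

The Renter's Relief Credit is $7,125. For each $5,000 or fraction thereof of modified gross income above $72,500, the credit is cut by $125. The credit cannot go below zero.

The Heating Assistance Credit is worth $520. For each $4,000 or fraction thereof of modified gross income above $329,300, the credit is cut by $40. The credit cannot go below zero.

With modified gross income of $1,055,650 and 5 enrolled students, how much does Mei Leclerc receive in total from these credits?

Education Credit: base = 5 × $8,462 = $42,310. income exceeds $150,100 by $905,550, which is 182 full-or-partial $5,000 increments; reduction = 182 × $200 = $36,400, leaving $5,910.
Child Tax Credit: $1,055,650 meets or exceeds the $180,700 cutoff, so the credit is $0.
Renter's Relief Credit: income exceeds $72,500 by $983,150 → 197 increments × $125 = $24,625 ≥ base, so the credit is $0.
Heating Assistance Credit: income exceeds $329,300 by $726,350 → 182 increments × $40 = $7,280 ≥ base, so the credit is $0.
Total: $5,910 + $0 + $0 + $0 = $5,910.

$5,910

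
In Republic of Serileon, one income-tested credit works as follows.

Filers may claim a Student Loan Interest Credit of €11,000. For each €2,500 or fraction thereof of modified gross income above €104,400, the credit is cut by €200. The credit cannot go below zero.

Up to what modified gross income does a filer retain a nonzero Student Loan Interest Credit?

€239,400

After 54 increments the reduction is 54 × €200 = €10,800, leaving €200; one more increment wipes it out. Increment 54 ends at excess 54 × €2,500 = €135,000, so the highest qualifying income is €104,400 + €135,000 = €239,400.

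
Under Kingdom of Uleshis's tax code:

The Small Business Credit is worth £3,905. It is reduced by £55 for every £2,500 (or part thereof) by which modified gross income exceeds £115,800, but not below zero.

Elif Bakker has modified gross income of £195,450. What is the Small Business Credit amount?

Small Business Credit: income exceeds £115,800 by £79,650, which is 32 full-or-partial £2,500 increments; reduction = 32 × £55 = £1,760, leaving £2,145.

£2,145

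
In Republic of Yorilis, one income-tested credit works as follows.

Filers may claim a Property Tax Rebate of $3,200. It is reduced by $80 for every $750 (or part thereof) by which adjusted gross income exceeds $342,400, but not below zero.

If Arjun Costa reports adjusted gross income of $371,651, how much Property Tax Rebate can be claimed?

Property Tax Rebate: income exceeds $342,400 by $29,251 → 40 increments × $80 = $3,200 ≥ base, so the credit is $0.

$0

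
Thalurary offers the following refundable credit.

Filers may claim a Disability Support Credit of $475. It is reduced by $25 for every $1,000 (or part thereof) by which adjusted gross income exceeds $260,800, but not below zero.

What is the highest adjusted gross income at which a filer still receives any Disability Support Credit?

$278,800

After 18 increments the reduction is 18 × $25 = $450, leaving $25; one more increment wipes it out. Increment 18 ends at excess 18 × $1,000 = $18,000, so the highest qualifying income is $260,800 + $18,000 = $278,800.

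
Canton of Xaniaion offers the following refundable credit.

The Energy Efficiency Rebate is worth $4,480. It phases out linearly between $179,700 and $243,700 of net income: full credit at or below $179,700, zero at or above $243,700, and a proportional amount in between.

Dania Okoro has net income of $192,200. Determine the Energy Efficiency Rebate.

$3,605

Energy Efficiency Rebate: $192,200 is $12,500 into a $64,000 phase-out range, leaving 51,500/64,000 of the credit: $4,480 × 51,500/64,000 = $3,605.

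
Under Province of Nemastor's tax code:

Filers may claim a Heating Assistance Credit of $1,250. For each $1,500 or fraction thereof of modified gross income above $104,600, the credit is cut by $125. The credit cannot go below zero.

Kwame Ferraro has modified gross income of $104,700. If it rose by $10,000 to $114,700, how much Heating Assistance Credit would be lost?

$750

At $104,700 — income exceeds $104,600 by $100, which is 1 full-or-partial $1,500 increment; reduction = 1 × $125 = $125, leaving $1,125.
At $114,700 — income exceeds $104,600 by $10,100, which is 7 full-or-partial $1,500 increments; reduction = 7 × $125 = $875, leaving $375.
Lost: $1,125 − $375 = $750.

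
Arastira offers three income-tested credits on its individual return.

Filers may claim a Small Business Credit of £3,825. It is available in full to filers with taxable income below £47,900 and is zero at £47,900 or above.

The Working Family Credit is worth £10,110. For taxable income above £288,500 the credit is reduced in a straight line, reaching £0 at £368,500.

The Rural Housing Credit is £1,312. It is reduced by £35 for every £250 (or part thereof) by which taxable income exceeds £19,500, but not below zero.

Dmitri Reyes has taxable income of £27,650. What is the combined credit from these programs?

Small Business Credit: £27,650 is below the £47,900 cutoff, so the full £3,825 applies.
Working Family Credit: £27,650 is at or below the £288,500 threshold, so the full £10,110 applies.
Rural Housing Credit: income exceeds £19,500 by £8,150, which is 33 full-or-partial £250 increments; reduction = 33 × £35 = £1,155, leaving £157.
Total: £3,825 + £10,110 + £157 = £14,092.

£14,092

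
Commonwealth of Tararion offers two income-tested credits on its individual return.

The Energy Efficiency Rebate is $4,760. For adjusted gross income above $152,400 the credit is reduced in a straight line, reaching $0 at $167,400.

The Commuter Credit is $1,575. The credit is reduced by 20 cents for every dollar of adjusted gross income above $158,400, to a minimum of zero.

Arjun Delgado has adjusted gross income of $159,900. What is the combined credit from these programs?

$3,655

Energy Efficiency Rebate: $159,900 is $7,500 into a $15,000 phase-out range, leaving 7,500/15,000 of the credit: $4,760 × 7,500/15,000 = $2,380.
Commuter Credit: 20% of the $1,500 excess over $158,400 is $300; credit = $1,575 − $300 = $1,275.
Total: $2,380 + $1,275 = $3,655.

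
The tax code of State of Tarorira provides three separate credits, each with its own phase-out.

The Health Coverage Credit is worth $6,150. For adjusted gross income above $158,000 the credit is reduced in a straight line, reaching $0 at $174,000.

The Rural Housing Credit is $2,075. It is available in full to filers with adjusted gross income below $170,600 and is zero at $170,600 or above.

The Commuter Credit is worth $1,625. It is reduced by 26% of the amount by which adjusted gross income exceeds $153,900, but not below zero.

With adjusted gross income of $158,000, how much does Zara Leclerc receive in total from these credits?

Health Coverage Credit: $158,000 is at or below the $158,000 threshold, so the full $6,150 applies.
Rural Housing Credit: $158,000 is below the $170,600 cutoff, so the full $2,075 applies.
Commuter Credit: 26% of the $4,100 excess over $153,900 is $1,066; credit = $1,625 − $1,066 = $559.
Total: $6,150 + $2,075 + $559 = $8,784.

$8,784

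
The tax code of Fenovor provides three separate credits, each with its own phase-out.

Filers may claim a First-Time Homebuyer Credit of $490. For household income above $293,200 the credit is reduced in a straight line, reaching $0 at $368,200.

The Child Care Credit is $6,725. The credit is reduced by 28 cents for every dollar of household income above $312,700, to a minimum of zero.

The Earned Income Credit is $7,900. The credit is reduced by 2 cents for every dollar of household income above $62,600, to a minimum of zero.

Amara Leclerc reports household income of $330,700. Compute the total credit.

$4,468

First-Time Homebuyer Credit: $330,700 is $37,500 into a $75,000 phase-out range, leaving 37,500/75,000 of the credit: $490 × 37,500/75,000 = $245.
Child Care Credit: 28% of the $18,000 excess over $312,700 is $5,040; credit = $6,725 − $5,040 = $1,685.
Earned Income Credit: 2% of the $268,100 excess over $62,600 is $5,362; credit = $7,900 − $5,362 = $2,538.
Total: $245 + $1,685 + $2,538 = $4,468.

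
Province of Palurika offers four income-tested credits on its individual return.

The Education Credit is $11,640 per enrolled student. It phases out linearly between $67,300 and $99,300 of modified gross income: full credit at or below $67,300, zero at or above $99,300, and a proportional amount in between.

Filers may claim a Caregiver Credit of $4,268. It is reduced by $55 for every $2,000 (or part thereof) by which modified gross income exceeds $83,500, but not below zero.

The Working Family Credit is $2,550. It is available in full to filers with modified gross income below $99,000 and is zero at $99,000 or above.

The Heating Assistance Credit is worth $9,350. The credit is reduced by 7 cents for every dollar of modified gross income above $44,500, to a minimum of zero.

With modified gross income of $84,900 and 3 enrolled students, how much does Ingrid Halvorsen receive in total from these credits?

Education Credit: base = 3 × $11,640 = $34,920. $84,900 is $17,600 into a $32,000 phase-out range, leaving 14,400/32,000 of the credit: $34,920 × 14,400/32,000 = $15,714.
Caregiver Credit: income exceeds $83,500 by $1,400, which is 1 full-or-partial $2,000 increment; reduction = 1 × $55 = $55, leaving $4,213.
Working Family Credit: $84,900 is below the $99,000 cutoff, so the full $2,550 applies.
Heating Assistance Credit: 7% of the $40,400 excess over $44,500 is $2,828; credit = $9,350 − $2,828 = $6,522.
Total: $15,714 + $4,213 + $2,550 + $6,522 = $28,999.

$28,999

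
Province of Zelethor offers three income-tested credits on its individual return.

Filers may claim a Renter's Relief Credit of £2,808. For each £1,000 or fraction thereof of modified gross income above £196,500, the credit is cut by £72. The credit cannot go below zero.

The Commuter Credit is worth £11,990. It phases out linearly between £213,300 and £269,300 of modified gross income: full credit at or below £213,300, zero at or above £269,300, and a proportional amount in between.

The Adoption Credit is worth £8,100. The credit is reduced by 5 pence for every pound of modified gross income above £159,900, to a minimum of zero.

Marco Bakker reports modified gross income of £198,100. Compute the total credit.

Renter's Relief Credit: income exceeds £196,500 by £1,600, which is 2 full-or-partial £1,000 increments; reduction = 2 × £72 = £144, leaving £2,664.
Commuter Credit: £198,100 is at or below the £213,300 threshold, so the full £11,990 applies.
Adoption Credit: 5% of the £38,200 excess over £159,900 is £1,910; credit = £8,100 − £1,910 = £6,190.
Total: £2,664 + £11,990 + £6,190 = £20,844.

£20,844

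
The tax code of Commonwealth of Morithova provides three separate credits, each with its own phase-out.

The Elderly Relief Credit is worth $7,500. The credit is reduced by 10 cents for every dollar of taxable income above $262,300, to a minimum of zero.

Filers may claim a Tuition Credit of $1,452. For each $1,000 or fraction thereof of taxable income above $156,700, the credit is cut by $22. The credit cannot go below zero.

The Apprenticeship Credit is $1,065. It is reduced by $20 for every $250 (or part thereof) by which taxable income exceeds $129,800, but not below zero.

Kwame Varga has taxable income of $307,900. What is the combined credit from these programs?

$2,940

Elderly Relief Credit: 10% of the $45,600 excess over $262,300 is $4,560; credit = $7,500 − $4,560 = $2,940.
Tuition Credit: income exceeds $156,700 by $151,200 → 152 increments × $22 = $3,344 ≥ base, so the credit is $0.
Apprenticeship Credit: income exceeds $129,800 by $178,100 → 713 increments × $20 = $14,260 ≥ base, so the credit is $0.
Total: $2,940 + $0 + $0 = $2,940.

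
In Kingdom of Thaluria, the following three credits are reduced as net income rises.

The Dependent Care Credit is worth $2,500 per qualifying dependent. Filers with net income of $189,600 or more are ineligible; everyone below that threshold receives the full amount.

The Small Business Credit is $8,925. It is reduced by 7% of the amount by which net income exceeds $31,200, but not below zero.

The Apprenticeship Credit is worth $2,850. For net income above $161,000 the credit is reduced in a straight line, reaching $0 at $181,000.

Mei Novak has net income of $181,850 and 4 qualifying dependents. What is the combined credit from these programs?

Dependent Care Credit: base = 4 × $2,500 = $10,000. $181,850 is below the $189,600 cutoff, so the full $10,000 applies.
Small Business Credit: 7% of the $150,650 excess over $31,200 is $10,545.50 ≥ base, so the credit is $0.
Apprenticeship Credit: $181,850 is at or above $181,000, so the credit is $0.
Total: $10,000 + $0 + $0 = $10,000.

$10,000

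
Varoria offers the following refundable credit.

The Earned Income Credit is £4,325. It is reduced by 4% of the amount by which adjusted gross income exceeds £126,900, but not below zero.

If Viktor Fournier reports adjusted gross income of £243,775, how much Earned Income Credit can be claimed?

Earned Income Credit: 4% of the £116,875 excess over £126,900 is £4,675 ≥ base, so the credit is £0.

£0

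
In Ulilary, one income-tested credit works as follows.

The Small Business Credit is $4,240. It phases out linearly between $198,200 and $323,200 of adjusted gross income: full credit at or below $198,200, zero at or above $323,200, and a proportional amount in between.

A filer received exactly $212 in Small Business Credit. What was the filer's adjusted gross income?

$316,950

$212 is 212/4,240 of the full $4,240, so 4,028/4,240 of the $125,000 range has been used: income = $198,200 + $125,000 × 4,028/4,240 = $316,950.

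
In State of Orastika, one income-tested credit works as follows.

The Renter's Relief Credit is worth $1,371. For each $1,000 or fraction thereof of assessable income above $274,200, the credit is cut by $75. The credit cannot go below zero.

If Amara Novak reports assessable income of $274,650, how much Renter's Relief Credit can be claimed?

Renter's Relief Credit: income exceeds $274,200 by $450, which is 1 full-or-partial $1,000 increment; reduction = 1 × $75 = $75, leaving $1,296.

$1,296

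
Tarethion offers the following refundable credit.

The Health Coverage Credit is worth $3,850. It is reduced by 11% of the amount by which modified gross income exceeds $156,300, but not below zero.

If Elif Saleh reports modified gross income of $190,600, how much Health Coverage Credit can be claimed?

Health Coverage Credit: 11% of the $34,300 excess over $156,300 is $3,773; credit = $3,850 − $3,773 = $77.

$77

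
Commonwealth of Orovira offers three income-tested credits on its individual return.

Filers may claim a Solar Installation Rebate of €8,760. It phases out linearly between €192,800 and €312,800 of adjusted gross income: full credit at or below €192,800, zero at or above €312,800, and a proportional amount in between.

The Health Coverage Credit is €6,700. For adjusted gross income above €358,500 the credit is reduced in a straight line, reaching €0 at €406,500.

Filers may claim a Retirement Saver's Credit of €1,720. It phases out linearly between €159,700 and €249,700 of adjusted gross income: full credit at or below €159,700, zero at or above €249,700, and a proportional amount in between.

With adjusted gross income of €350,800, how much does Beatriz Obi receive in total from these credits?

€6,700

Solar Installation Rebate: €350,800 is at or above €312,800, so the credit is €0.
Health Coverage Credit: €350,800 is at or below the €358,500 threshold, so the full €6,700 applies.
Retirement Saver's Credit: €350,800 is at or above €249,700, so the credit is €0.
Total: €0 + €6,700 + €0 = €6,700.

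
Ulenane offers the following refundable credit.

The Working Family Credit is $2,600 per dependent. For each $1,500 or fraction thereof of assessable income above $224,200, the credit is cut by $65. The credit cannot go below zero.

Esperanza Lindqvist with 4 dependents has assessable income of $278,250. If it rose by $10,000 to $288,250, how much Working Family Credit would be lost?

$390

At $278,250 — base = 4 × $2,600 = $10,400. income exceeds $224,200 by $54,050, which is 37 full-or-partial $1,500 increments; reduction = 37 × $65 = $2,405, leaving $7,995.
At $288,250 — base = 4 × $2,600 = $10,400. income exceeds $224,200 by $64,050, which is 43 full-or-partial $1,500 increments; reduction = 43 × $65 = $2,795, leaving $7,605.
Lost: $7,995 − $7,605 = $390.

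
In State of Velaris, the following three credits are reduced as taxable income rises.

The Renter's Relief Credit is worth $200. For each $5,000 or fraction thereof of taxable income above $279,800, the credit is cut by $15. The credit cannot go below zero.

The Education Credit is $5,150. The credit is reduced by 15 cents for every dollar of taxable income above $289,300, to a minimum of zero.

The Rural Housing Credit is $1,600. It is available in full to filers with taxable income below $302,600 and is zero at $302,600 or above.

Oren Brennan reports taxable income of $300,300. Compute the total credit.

Renter's Relief Credit: income exceeds $279,800 by $20,500, which is 5 full-or-partial $5,000 increments; reduction = 5 × $15 = $75, leaving $125.
Education Credit: 15% of the $11,000 excess over $289,300 is $1,650; credit = $5,150 − $1,650 = $3,500.
Rural Housing Credit: $300,300 is below the $302,600 cutoff, so the full $1,600 applies.
Total: $125 + $3,500 + $1,600 = $5,225.

$5,225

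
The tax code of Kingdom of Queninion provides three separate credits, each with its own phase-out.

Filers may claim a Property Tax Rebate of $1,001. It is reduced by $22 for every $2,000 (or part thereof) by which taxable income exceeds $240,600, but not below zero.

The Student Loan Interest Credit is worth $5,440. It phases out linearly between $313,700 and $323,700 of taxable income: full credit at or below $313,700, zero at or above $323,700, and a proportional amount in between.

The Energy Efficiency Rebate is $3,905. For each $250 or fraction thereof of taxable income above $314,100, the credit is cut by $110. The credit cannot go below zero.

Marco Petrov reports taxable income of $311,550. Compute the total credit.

Property Tax Rebate: income exceeds $240,600 by $70,950, which is 36 full-or-partial $2,000 increments; reduction = 36 × $22 = $792, leaving $209.
Student Loan Interest Credit: $311,550 is at or below the $313,700 threshold, so the full $5,440 applies.
Energy Efficiency Rebate: $311,550 is at or below the $314,100 threshold, so the full $3,905 applies.
Total: $209 + $5,440 + $3,905 = $9,554.

$9,554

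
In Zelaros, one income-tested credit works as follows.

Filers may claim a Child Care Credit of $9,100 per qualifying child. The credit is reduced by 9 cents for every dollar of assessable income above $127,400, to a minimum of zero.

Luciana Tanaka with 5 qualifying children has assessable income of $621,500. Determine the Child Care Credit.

$1,031

Child Care Credit: base = 5 × $9,100 = $45,500. 9% of the $494,100 excess over $127,400 is $44,469; credit = $45,500 − $44,469 = $1,031.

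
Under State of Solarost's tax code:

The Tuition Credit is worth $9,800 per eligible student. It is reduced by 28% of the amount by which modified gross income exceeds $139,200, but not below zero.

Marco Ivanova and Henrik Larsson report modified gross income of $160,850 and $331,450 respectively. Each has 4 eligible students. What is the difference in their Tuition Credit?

$33,138

Marco ($160,850): Tuition Credit: base = 4 × $9,800 = $39,200. 28% of the $21,650 excess over $139,200 is $6,062; credit = $39,200 − $6,062 = $33,138.
Henrik ($331,450): Tuition Credit: base = 4 × $9,800 = $39,200. 28% of the $192,250 excess over $139,200 is $53,830 ≥ base, so the credit is $0.
Difference: |$33,138 − $0| = $33,138.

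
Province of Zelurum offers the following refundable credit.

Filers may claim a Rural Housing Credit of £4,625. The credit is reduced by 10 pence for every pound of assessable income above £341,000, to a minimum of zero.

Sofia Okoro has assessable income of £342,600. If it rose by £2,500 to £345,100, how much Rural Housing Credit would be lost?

At £342,600 — 10% of the £1,600 excess over £341,000 is £160; credit = £4,625 − £160 = £4,465.
At £345,100 — 10% of the £4,100 excess over £341,000 is £410; credit = £4,625 − £410 = £4,215.
Lost: £4,465 − £4,215 = £250.

£250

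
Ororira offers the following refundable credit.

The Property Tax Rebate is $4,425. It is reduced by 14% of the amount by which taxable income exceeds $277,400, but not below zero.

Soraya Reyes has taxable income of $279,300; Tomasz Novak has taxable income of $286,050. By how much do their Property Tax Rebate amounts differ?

$945

Soraya ($279,300): Property Tax Rebate: 14% of the $1,900 excess over $277,400 is $266; credit = $4,425 − $266 = $4,159.
Tomasz ($286,050): Property Tax Rebate: 14% of the $8,650 excess over $277,400 is $1,211; credit = $4,425 − $1,211 = $3,214.
Difference: |$4,159 − $3,214| = $945.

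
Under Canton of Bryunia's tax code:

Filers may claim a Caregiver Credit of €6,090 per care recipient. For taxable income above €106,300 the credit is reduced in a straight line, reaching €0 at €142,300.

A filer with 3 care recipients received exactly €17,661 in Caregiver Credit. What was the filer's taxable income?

€107,500

Full credit = 3 × €6,090 = €18,270.
€17,661 is 17,661/18,270 of the full €18,270, so 609/18,270 of the €36,000 range has been used: income = €106,300 + €36,000 × 609/18,270 = €107,500.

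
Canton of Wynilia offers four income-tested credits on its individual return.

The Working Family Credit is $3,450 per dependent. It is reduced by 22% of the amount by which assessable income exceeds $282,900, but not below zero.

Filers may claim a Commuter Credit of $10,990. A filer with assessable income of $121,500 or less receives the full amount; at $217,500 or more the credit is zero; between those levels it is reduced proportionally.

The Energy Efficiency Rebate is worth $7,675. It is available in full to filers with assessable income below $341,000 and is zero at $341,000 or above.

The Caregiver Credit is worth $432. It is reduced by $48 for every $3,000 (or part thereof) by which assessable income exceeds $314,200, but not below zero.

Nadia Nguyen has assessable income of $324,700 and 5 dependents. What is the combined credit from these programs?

Working Family Credit: base = 5 × $3,450 = $17,250. 22% of the $41,800 excess over $282,900 is $9,196; credit = $17,250 − $9,196 = $8,054.
Commuter Credit: $324,700 is at or above $217,500, so the credit is $0.
Energy Efficiency Rebate: $324,700 is below the $341,000 cutoff, so the full $7,675 applies.
Caregiver Credit: income exceeds $314,200 by $10,500, which is 4 full-or-partial $3,000 increments; reduction = 4 × $48 = $192, leaving $240.
Total: $8,054 + $0 + $7,675 + $240 = $15,969.

$15,969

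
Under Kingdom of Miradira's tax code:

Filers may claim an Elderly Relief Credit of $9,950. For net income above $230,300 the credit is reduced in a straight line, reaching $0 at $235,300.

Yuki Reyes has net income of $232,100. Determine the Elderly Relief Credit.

Elderly Relief Credit: $232,100 is $1,800 into a $5,000 phase-out range, leaving 3,200/5,000 of the credit: $9,950 × 3,200/5,000 = $6,368.

$6,368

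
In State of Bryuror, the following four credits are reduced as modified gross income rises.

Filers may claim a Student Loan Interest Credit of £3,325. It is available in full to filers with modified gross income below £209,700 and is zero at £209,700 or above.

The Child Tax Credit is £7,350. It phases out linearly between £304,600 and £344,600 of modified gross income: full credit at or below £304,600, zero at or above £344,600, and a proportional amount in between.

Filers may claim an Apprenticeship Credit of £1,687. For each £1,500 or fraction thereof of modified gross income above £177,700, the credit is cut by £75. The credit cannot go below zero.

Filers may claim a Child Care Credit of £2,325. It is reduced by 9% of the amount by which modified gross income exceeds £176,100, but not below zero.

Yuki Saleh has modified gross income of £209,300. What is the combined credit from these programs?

Student Loan Interest Credit: £209,300 is below the £209,700 cutoff, so the full £3,325 applies.
Child Tax Credit: £209,300 is at or below the £304,600 threshold, so the full £7,350 applies.
Apprenticeship Credit: income exceeds £177,700 by £31,600, which is 22 full-or-partial £1,500 increments; reduction = 22 × £75 = £1,650, leaving £37.
Child Care Credit: 9% of the £33,200 excess over £176,100 is £2,988 ≥ base, so the credit is £0.
Total: £3,325 + £7,350 + £37 + £0 = £10,712.

£10,712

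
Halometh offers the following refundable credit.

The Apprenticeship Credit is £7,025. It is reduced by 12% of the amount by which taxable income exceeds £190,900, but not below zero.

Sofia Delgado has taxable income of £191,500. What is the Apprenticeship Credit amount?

Apprenticeship Credit: 12% of the £600 excess over £190,900 is £72; credit = £7,025 − £72 = £6,953.

£6,953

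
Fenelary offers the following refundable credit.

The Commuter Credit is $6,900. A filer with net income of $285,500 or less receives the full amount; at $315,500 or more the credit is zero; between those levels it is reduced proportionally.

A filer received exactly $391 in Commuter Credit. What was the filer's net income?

$391 is 391/6,900 of the full $6,900, so 6,509/6,900 of the $30,000 range has been used: income = $285,500 + $30,000 × 6,509/6,900 = $313,800.

$313,800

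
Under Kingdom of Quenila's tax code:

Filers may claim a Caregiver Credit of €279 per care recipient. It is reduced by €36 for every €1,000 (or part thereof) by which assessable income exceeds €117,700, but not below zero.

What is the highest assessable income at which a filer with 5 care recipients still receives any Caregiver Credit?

Full credit = 5 × €279 = €1,395.
After 38 increments the reduction is 38 × €36 = €1,368, leaving €27; one more increment wipes it out. Increment 38 ends at excess 38 × €1,000 = €38,000, so the highest qualifying income is €117,700 + €38,000 = €155,700.

€155,700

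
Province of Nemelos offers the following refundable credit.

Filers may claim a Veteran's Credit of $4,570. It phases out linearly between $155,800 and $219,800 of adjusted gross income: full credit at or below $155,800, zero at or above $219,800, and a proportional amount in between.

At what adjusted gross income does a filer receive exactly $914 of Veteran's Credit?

$914 is 914/4,570 of the full $4,570, so 3,656/4,570 of the $64,000 range has been used: income = $155,800 + $64,000 × 3,656/4,570 = $207,000.

$207,000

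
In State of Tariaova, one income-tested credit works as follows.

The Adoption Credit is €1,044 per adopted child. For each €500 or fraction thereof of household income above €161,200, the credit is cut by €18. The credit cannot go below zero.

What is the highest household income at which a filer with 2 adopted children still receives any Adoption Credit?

€218,700

Full credit = 2 × €1,044 = €2,088.
After 115 increments the reduction is 115 × €18 = €2,070, leaving €18; one more increment wipes it out. Increment 115 ends at excess 115 × €500 = €57,500, so the highest qualifying income is €161,200 + €57,500 = €218,700.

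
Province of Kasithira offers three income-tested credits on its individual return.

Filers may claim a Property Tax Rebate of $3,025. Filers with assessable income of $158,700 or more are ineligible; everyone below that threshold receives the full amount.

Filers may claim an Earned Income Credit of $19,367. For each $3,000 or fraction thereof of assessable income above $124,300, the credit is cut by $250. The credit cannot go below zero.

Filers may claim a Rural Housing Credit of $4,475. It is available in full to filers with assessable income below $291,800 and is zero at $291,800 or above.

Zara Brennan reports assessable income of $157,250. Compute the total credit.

$24,117

Property Tax Rebate: $157,250 is below the $158,700 cutoff, so the full $3,025 applies.
Earned Income Credit: income exceeds $124,300 by $32,950, which is 11 full-or-partial $3,000 increments; reduction = 11 × $250 = $2,750, leaving $16,617.
Rural Housing Credit: $157,250 is below the $291,800 cutoff, so the full $4,475 applies.
Total: $3,025 + $16,617 + $4,475 = $24,117.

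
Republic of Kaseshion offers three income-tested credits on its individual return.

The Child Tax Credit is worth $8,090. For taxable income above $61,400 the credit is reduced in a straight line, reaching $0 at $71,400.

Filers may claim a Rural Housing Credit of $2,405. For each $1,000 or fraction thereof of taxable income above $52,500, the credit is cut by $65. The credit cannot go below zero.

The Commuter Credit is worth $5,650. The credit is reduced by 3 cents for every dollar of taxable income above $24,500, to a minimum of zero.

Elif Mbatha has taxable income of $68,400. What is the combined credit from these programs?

Child Tax Credit: $68,400 is $7,000 into a $10,000 phase-out range, leaving 3,000/10,000 of the credit: $8,090 × 3,000/10,000 = $2,427.
Rural Housing Credit: income exceeds $52,500 by $15,900, which is 16 full-or-partial $1,000 increments; reduction = 16 × $65 = $1,040, leaving $1,365.
Commuter Credit: 3% of the $43,900 excess over $24,500 is $1,317; credit = $5,650 − $1,317 = $4,333.
Total: $2,427 + $1,365 + $4,333 = $8,125.

$8,125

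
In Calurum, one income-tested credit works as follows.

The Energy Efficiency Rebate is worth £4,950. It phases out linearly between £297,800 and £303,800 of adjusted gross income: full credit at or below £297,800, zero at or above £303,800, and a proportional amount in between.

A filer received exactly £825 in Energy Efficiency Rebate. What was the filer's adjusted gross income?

£302,800

£825 is 825/4,950 of the full £4,950, so 4,125/4,950 of the £6,000 range has been used: income = £297,800 + £6,000 × 4,125/4,950 = £302,800.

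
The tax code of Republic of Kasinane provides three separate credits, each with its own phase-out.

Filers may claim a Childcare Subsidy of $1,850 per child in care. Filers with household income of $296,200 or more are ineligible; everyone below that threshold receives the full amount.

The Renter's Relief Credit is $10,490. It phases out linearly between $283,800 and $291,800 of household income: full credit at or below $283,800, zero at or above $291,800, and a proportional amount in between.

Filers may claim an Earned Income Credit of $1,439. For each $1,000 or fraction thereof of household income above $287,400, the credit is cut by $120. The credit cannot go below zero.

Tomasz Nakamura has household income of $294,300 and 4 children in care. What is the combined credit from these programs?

Childcare Subsidy: base = 4 × $1,850 = $7,400. $294,300 is below the $296,200 cutoff, so the full $7,400 applies.
Renter's Relief Credit: $294,300 is at or above $291,800, so the credit is $0.
Earned Income Credit: income exceeds $287,400 by $6,900, which is 7 full-or-partial $1,000 increments; reduction = 7 × $120 = $840, leaving $599.
Total: $7,400 + $0 + $599 = $7,999.

$7,999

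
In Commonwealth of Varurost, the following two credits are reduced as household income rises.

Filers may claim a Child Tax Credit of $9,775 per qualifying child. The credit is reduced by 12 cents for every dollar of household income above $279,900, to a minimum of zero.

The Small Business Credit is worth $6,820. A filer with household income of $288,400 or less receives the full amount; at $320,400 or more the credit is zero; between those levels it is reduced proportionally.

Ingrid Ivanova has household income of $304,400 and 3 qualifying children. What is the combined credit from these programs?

$29,795

Child Tax Credit: base = 3 × $9,775 = $29,325. 12% of the $24,500 excess over $279,900 is $2,940; credit = $29,325 − $2,940 = $26,385.
Small Business Credit: $304,400 is $16,000 into a $32,000 phase-out range, leaving 16,000/32,000 of the credit: $6,820 × 16,000/32,000 = $3,410.
Total: $26,385 + $3,410 = $29,795.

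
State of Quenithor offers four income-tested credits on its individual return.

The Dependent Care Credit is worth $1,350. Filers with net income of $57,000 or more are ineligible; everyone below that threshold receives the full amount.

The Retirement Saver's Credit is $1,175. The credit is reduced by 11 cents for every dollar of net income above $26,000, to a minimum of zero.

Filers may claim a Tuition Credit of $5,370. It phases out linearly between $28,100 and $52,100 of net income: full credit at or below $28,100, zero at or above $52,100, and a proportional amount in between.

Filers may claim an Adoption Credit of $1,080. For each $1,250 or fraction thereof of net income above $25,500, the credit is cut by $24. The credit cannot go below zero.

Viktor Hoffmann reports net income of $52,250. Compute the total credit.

$1,902

Dependent Care Credit: $52,250 is below the $57,000 cutoff, so the full $1,350 applies.
Retirement Saver's Credit: 11% of the $26,250 excess over $26,000 is $2,887.50 ≥ base, so the credit is $0.
Tuition Credit: $52,250 is at or above $52,100, so the credit is $0.
Adoption Credit: income exceeds $25,500 by $26,750, which is 22 full-or-partial $1,250 increments; reduction = 22 × $24 = $528, leaving $552.
Total: $1,350 + $0 + $0 + $552 = $1,902.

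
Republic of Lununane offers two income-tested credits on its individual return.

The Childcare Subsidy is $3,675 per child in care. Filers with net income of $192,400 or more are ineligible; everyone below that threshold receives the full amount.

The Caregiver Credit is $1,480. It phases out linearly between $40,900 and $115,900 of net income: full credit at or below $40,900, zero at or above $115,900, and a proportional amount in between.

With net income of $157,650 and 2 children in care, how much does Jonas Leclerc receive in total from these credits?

Childcare Subsidy: base = 2 × $3,675 = $7,350. $157,650 is below the $192,400 cutoff, so the full $7,350 applies.
Caregiver Credit: $157,650 is at or above $115,900, so the credit is $0.
Total: $7,350 + $0 = $7,350.

$7,350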